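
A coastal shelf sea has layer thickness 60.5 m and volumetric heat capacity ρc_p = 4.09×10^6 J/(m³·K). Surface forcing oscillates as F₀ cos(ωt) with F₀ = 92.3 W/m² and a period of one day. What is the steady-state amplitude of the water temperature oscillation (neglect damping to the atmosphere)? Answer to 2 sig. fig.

0.0051 K

Areal heat capacity C = ρc_p × D = 4.09×10^6 × 60.5 = 2.47×10^8 J m⁻² K⁻¹.
Angular frequency ω = 2π / T = 2π / 86400 s = 7.27×10^-5 s⁻¹.
Cω = 2.47×10^8 × 7.27×10^-5 = 18000 W/(m²·K).
Amplitude A = F₀ / (Cω) = 92.3 / 18000 = 0.00513 K.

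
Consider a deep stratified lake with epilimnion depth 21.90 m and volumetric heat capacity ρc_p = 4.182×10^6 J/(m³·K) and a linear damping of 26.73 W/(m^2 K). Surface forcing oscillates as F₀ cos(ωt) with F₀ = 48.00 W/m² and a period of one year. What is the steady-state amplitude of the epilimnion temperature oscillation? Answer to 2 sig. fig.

1.5 K

Areal heat capacity C = ρc_p × D = 4.182×10^6 × 21.90 = 9.16×10^7 J m⁻² K⁻¹.
Angular frequency ω = 2π / T = 2π / 3.15×10^7 s = 1.99×10^-7 s⁻¹.
√((Cω)² + λ²) = √((18.2)² + 26.73²) = 32.4 W/(m²·K).
Amplitude A = F₀ / √((Cω)²+λ²) = 48.00 / 32.4 = 1.48 K.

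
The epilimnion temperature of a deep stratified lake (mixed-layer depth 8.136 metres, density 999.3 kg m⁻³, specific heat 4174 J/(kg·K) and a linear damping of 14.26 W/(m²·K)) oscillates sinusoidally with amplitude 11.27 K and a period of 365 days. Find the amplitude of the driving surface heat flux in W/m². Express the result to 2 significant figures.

Areal heat capacity C = ρ c_p D = 999.3 × 4174 × 8.136 = 3.39×10^7 J/(m²·K).
ω = 2π / 3.15×10^7 s = 1.99×10^-7 s⁻¹.
√((Cω)² + λ²) = √((6.76)² + 14.26²) = 15.8 W/(m²·K).
F₀ = A × √((Cω)²+λ²) = 11.27 × 15.8 = 178 W/m².

180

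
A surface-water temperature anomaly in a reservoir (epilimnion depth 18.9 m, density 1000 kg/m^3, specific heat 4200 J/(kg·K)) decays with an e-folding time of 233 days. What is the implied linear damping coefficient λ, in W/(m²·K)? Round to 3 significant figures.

Areal heat capacity C = ρ c_p D = 1000 × 4200 × 18.9 = 7.94×10^7 J m⁻² K⁻¹.
τ = 233 days = 2.01×10^7 s.
λ = C / τ = 7.94×10^7 / 2.01×10^7 = 3.94 W/(m²·K).

3.94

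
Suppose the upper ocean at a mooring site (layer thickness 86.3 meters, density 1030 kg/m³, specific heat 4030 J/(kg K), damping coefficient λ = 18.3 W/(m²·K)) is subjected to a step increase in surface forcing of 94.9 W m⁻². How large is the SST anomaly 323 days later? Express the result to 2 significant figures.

Areal heat capacity C = ρ c_p D = 1030 × 4030 × 86.3 = 3.58×10^8 J/(m^2 K).
τ = C / λ = 3.58×10^8 / 18.3 = 1.96×10^7 s.
Equilibrium anomaly ΔT_eq = F / λ = 94.9 / 18.3 = 5.19 K.
t = 323 days = 2.79×10^7 s, so t/τ = 1.43.
ΔT(t) = ΔT_eq (1 − e^(−t/τ)) = 5.19 × (1 − e^−1.43) = 3.94 K.

3.9 K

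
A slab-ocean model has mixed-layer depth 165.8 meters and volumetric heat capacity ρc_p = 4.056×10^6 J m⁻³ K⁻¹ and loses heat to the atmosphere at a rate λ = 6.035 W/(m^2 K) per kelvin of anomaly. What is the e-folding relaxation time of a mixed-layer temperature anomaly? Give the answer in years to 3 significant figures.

3.53 years

Areal heat capacity C = ρc_p × D = 4.056×10^6 × 165.8 = 6.72×10^8 J/(m²·K).
Relaxation time τ = C / λ = 6.72×10^8 / 6.035 = 1.11×10^8 s.
In years: 1.11×10^8 s / (3.156×10^7 s/year) = 3.53 years.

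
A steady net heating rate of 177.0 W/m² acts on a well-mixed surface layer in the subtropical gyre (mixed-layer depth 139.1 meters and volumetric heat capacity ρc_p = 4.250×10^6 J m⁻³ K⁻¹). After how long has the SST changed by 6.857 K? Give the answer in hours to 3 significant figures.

Areal heat capacity C = ρc_p × D = 4.250×10^6 × 139.1 = 5.91×10^8 J m⁻² K⁻¹.
Time required: Δt = C ΔT / F = 5.91×10^8 × 6.857 / 177.0 = 2.29×10^7 s.
In hours: 2.29×10^7 s / (3600 s/hour) = 6360 hours.

6360 hours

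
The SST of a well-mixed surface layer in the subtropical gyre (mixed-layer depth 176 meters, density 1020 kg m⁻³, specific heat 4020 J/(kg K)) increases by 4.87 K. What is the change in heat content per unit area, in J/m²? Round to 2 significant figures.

3.5×10^9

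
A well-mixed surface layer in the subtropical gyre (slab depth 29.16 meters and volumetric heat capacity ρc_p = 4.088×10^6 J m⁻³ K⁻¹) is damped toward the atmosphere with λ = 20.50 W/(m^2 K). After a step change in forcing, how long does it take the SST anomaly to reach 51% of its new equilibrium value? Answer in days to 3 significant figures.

48.0 days

Areal heat capacity C = ρc_p × D = 4.088×10^6 × 29.16 = 1.19×10^8 J m⁻² K⁻¹.
τ = C / λ = 1.19×10^8 / 20.50 = 5.81×10^6 s.
Fraction reached: 1 − e^(−t/τ) = 0.51 ⇒ t = −τ ln(1 − 0.51) = τ × 0.713.
t = 4.15×10^6 s = 48.0 days.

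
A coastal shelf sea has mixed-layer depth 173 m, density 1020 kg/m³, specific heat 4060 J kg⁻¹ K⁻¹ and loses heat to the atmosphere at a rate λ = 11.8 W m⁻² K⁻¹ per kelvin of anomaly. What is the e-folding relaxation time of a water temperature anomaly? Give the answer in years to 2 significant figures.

Areal heat capacity C = ρ c_p D = 1020 × 4060 × 173 = 7.16×10^8 J/(m²·K).
Relaxation time τ = C / λ = 7.16×10^8 / 11.8 = 6.07×10^7 s.
In years: 6.07×10^7 s / (3.156×10^7 s/year) = 1.92 years.

1.9 years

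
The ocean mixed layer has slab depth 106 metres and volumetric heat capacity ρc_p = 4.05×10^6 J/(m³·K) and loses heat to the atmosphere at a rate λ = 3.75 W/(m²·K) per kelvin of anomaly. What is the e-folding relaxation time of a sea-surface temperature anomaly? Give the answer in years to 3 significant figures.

Areal heat capacity C = ρc_p × D = 4.05×10^6 × 106 = 4.29×10^8 J m⁻² K⁻¹.
Relaxation time τ = C / λ = 4.29×10^8 / 3.75 = 1.14×10^8 s.
In years: 1.14×10^8 s / (3.156×10^7 s/year) = 3.63 years.

3.63 years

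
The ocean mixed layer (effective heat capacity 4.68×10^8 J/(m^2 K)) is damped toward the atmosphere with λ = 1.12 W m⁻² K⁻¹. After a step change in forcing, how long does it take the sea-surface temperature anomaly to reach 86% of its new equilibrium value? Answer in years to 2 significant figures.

26 years

Areal heat capacity C = 4.68×10^8 J/(m^2 K) (given).
τ = C / λ = 4.68×10^8 / 1.12 = 4.18×10^8 s.
Fraction reached: 1 − e^(−t/τ) = 0.86 ⇒ t = −τ ln(1 − 0.86) = τ × 1.97.
t = 8.22×10^8 s = 26.0 years.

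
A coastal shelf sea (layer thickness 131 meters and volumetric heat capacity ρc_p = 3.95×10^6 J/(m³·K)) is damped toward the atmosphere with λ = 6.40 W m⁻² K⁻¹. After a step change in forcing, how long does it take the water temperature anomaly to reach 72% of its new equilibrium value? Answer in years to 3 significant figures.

Areal heat capacity C = ρc_p × D = 3.95×10^6 × 131 = 5.17×10^8 J/(m²·K).
τ = C / λ = 5.17×10^8 / 6.40 = 8.09×10^7 s.
Fraction reached: 1 − e^(−t/τ) = 0.72 ⇒ t = −τ ln(1 − 0.72) = τ × 1.27.
t = 1.03×10^8 s = 3.26 years.

3.26 years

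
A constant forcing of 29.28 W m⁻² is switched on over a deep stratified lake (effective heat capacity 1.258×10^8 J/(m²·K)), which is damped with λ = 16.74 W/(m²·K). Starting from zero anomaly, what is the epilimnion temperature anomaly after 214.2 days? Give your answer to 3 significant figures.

1.60 K

Areal heat capacity C = 1.258×10^8 J/(m²·K) (given).
τ = C / λ = 1.26×10^8 / 16.74 = 7.51×10^6 s.
Equilibrium anomaly ΔT_eq = F / λ = 29.28 / 16.74 = 1.75 K.
t = 214.2 days = 1.85×10^7 s, so t/τ = 2.46.
ΔT(t) = ΔT_eq (1 − e^(−t/τ)) = 1.75 × (1 − e^−2.46) = 1.60 K.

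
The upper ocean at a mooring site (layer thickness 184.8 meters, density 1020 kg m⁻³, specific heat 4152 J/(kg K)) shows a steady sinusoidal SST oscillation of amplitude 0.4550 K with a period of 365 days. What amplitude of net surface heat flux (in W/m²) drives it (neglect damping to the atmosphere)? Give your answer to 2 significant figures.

71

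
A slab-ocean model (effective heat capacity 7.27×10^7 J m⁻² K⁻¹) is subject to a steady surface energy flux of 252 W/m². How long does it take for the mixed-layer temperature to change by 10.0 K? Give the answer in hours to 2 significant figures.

Areal heat capacity C = 7.27×10^7 J m⁻² K⁻¹ (given).
Time required: Δt = C ΔT / F = 7.27×10^7 × 10.0 / 252 = 2.88×10^6 s.
In hours: 2.88×10^6 s / (3600 s/hour) = 801 hours.

800 hours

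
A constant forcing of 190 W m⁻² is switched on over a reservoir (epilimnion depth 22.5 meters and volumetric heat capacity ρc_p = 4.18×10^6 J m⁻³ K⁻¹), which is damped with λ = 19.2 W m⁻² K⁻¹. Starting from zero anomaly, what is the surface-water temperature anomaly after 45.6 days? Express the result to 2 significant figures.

Areal heat capacity C = ρc_p × D = 4.18×10^6 × 22.5 = 9.41×10^7 J m⁻² K⁻¹.
τ = C / λ = 9.41×10^7 / 19.2 = 4.90×10^6 s.
Equilibrium anomaly ΔT_eq = F / λ = 190 / 19.2 = 9.90 K.
t = 45.6 days = 3.94×10^6 s, so t/τ = 0.804.
ΔT(t) = ΔT_eq (1 − e^(−t/τ)) = 9.90 × (1 − e^−0.804) = 5.47 K.

5.5 K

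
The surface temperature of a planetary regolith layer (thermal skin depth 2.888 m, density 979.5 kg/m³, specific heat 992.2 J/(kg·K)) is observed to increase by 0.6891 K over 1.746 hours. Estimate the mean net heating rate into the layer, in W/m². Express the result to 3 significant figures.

308

Areal heat capacity C = ρ c_p D = 979.5 × 992.2 × 2.888 = 2.81×10^6 J/(m²·K).
Required heat per unit area: Q = C ΔT = 2.81×10^6 × 0.6891 = 1.93×10^6 J/m².
Flux F = Q / Δt = 1.93×10^6 / 6290 s = 308 W/m².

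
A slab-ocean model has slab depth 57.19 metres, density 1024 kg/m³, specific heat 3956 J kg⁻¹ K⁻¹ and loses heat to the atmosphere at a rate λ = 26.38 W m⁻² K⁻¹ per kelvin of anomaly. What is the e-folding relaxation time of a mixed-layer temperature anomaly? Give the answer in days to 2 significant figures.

Areal heat capacity C = ρ c_p D = 1024 × 3956 × 57.19 = 2.32×10^8 J m⁻² K⁻¹.
Relaxation time τ = C / λ = 2.32×10^8 / 26.38 = 8.78×10^6 s.
In days: 8.78×10^6 s / (86400 s/day) = 102 days.

100 days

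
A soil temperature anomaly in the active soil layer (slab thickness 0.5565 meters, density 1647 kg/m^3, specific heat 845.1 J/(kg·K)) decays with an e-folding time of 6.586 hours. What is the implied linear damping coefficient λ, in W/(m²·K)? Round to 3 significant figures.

32.7

Areal heat capacity C = ρ c_p D = 1647 × 845.1 × 0.5565 = 7.75×10^5 J/(m^2 K).
τ = 6.586 hours = 23700 s.
λ = C / τ = 7.75×10^5 / 23700 = 32.7 W/(m²·K).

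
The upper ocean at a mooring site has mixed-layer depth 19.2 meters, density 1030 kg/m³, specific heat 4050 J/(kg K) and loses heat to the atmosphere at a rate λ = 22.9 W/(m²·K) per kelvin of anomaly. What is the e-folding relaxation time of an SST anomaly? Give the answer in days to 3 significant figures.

40.5 days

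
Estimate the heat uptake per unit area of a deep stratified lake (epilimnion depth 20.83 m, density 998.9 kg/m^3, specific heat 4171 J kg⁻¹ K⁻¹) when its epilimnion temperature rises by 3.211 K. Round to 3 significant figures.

2.79×10^8

Areal heat capacity C = ρ c_p D = 998.9 × 4171 × 20.83 = 8.68×10^7 J m⁻² K⁻¹.
ΔQ = C ΔT = 8.68×10^7 × 3.211 = 2.79×10^8 J/m².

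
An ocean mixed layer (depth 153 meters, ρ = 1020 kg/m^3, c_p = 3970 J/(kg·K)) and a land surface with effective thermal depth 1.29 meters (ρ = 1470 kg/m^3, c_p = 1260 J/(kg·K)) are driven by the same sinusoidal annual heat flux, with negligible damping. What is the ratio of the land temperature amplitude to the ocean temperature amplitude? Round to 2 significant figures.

260

C_ocean = 1020 × 3970 × 153 = 6.20×10^8 J/(m²·K).
C_land = 1470 × 1260 × 1.29 = 2.39×10^6 J/(m²·K).
Undamped amplitude ∝ 1/C, so A_land/A_ocean = C_ocean/C_land = 259.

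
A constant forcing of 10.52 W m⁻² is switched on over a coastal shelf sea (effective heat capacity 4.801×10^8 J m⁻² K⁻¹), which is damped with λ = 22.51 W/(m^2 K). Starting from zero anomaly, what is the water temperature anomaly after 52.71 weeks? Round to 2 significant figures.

0.36 K

Areal heat capacity C = 4.801×10^8 J m⁻² K⁻¹ (given).
τ = C / λ = 4.80×10^8 / 22.51 = 2.13×10^7 s.
Equilibrium anomaly ΔT_eq = F / λ = 10.52 / 22.51 = 0.467 K.
t = 52.71 weeks = 3.19×10^7 s, so t/τ = 1.49.
ΔT(t) = ΔT_eq (1 − e^(−t/τ)) = 0.467 × (1 − e^−1.49) = 0.363 K.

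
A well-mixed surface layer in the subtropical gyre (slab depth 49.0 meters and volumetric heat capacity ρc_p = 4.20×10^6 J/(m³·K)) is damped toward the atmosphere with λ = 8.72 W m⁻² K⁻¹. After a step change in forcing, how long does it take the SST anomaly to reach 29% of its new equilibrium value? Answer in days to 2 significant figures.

94 days

Areal heat capacity C = ρc_p × D = 4.20×10^6 × 49.0 = 2.06×10^8 J m⁻² K⁻¹.
τ = C / λ = 2.06×10^8 / 8.72 = 2.36×10^7 s.
Fraction reached: 1 − e^(−t/τ) = 0.29 ⇒ t = −τ ln(1 − 0.29) = τ × 0.342.
t = 8.08×10^6 s = 93.6 days.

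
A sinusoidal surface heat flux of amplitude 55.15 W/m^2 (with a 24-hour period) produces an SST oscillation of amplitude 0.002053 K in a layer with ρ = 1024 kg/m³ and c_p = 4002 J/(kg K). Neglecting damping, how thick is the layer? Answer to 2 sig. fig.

90 m

ω = 2π / 86400 s = 7.27×10^-5 s⁻¹.
Required C = F₀ / (A ω) = 55.15 / (0.002053 × 7.27×10^-5) = 3.69×10^8 J/(m²·K).
D = C / (ρ c_p) = 3.69×10^8 / (1024 × 4002) = 90.1 m.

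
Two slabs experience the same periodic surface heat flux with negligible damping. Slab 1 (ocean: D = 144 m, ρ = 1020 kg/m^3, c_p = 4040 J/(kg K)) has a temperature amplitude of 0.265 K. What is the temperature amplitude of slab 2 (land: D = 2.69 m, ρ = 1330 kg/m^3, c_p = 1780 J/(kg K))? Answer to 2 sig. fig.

25 K

C_ocean = 5.93×10^8 J/(m²·K); C_land = 6.37×10^6 J/(m²·K).
A ∝ 1/C ⇒ A_land = A_ocean × C_ocean/C_land = 0.265 × 93.2 = 24.7 K.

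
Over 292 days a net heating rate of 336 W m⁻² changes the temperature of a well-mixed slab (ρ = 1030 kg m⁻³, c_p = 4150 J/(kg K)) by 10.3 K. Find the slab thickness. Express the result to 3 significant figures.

193 m

Heat input Q = F Δt = 336 × 2.52×10^7 s = 8.48×10^9 J/m².
Required areal heat capacity C = Q / ΔT = 8.23×10^8 J/(m²·K).
Depth D = C / (ρ c_p) = 8.23×10^8 / (1030 × 4150) = 193 m.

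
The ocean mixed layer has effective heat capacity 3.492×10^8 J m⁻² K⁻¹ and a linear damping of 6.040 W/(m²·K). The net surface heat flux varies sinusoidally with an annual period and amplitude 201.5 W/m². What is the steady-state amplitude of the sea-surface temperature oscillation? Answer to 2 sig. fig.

2.9 K

Areal heat capacity C = 3.492×10^8 J m⁻² K⁻¹ (given).
Angular frequency ω = 2π / T = 2π / 3.15×10^7 s = 1.99×10^-7 s⁻¹.
√((Cω)² + λ²) = √((69.6)² + 6.040²) = 69.8 W/(m²·K).
Amplitude A = F₀ / √((Cω)²+λ²) = 201.5 / 69.8 = 2.89 K.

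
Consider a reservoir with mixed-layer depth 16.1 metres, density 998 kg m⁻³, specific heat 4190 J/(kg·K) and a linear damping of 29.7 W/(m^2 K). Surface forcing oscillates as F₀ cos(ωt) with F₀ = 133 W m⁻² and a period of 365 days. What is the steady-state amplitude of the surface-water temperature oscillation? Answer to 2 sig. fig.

Areal heat capacity C = ρ c_p D = 998 × 4190 × 16.1 = 6.73×10^7 J m⁻² K⁻¹.
Angular frequency ω = 2π / T = 2π / 3.15×10^7 s = 1.99×10^-7 s⁻¹.
√((Cω)² + λ²) = √((13.4)² + 29.7²) = 32.6 W/(m²·K).
Amplitude A = F₀ / √((Cω)²+λ²) = 133 / 32.6 = 4.08 K.

4.1 K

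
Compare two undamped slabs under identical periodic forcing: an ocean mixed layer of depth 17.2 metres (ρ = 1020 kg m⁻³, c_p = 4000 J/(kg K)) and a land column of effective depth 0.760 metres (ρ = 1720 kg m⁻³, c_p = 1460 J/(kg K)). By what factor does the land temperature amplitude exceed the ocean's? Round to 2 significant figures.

37

C_ocean = 1020 × 4000 × 17.2 = 7.02×10^7 J/(m²·K).
C_land = 1720 × 1460 × 0.760 = 1.91×10^6 J/(m²·K).
Undamped amplitude ∝ 1/C, so A_land/A_ocean = C_ocean/C_land = 36.8.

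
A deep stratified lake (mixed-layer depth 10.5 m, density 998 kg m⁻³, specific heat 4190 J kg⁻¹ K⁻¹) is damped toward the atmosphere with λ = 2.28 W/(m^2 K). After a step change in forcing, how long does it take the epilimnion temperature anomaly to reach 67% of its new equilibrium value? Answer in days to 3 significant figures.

247 days

Areal heat capacity C = ρ c_p D = 998 × 4190 × 10.5 = 4.39×10^7 J/(m^2 K).
τ = C / λ = 4.39×10^7 / 2.28 = 1.93×10^7 s.
Fraction reached: 1 − e^(−t/τ) = 0.67 ⇒ t = −τ ln(1 − 0.67) = τ × 1.11.
t = 2.14×10^7 s = 247 days.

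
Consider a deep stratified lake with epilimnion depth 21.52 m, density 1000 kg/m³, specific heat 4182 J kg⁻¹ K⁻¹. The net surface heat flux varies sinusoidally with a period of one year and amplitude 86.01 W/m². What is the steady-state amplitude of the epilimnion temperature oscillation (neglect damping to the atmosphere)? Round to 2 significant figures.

4.8 K

Areal heat capacity C = ρ c_p D = 1000 × 4182 × 21.52 = 9.00×10^7 J/(m²·K).
Angular frequency ω = 2π / T = 2π / 3.15×10^7 s = 1.99×10^-7 s⁻¹.
Cω = 9.00×10^7 × 1.99×10^-7 = 17.9 W/(m²·K).
Amplitude A = F₀ / (Cω) = 86.01 / 17.9 = 4.80 K.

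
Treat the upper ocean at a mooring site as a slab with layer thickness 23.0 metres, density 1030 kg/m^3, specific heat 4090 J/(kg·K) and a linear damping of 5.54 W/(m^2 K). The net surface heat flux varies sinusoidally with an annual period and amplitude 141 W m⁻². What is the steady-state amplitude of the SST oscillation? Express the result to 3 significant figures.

Areal heat capacity C = ρ c_p D = 1030 × 4090 × 23.0 = 9.69×10^7 J m⁻² K⁻¹.
Angular frequency ω = 2π / T = 2π / 3.15×10^7 s = 1.99×10^-7 s⁻¹.
√((Cω)² + λ²) = √((19.3)² + 5.54²) = 20.1 W/(m²·K).
Amplitude A = F₀ / √((Cω)²+λ²) = 141 / 20.1 = 7.02 K.

7.02 K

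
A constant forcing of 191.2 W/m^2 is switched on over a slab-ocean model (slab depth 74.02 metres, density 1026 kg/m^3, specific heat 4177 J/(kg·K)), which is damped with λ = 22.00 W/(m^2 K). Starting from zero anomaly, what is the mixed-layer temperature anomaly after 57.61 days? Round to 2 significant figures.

2.5 K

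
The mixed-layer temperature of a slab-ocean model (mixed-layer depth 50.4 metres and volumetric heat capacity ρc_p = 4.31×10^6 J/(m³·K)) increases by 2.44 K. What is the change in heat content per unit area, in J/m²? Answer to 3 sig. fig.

5.30×10^8

Areal heat capacity C = ρc_p × D = 4.31×10^6 × 50.4 = 2.17×10^8 J/(m^2 K).
ΔQ = C ΔT = 2.17×10^8 × 2.44 = 5.30×10^8 J/m².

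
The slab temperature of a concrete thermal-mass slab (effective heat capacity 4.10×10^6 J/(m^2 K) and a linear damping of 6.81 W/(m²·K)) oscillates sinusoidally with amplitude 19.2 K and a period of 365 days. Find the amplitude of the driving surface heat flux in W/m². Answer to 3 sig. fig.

Areal heat capacity C = 4.10×10^6 J/(m^2 K) (given).
ω = 2π / 3.15×10^7 s = 1.99×10^-7 s⁻¹.
√((Cω)² + λ²) = √((0.817)² + 6.81²) = 6.86 W/(m²·K).
F₀ = A × √((Cω)²+λ²) = 19.2 × 6.86 = 132 W/m².

132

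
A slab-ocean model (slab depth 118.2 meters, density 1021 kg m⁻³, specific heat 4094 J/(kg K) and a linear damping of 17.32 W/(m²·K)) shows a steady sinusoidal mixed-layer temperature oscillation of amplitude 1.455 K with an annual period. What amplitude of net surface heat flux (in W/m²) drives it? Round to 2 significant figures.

150

Areal heat capacity C = ρ c_p D = 1021 × 4094 × 118.2 = 4.94×10^8 J/(m²·K).
ω = 2π / 3.15×10^7 s = 1.99×10^-7 s⁻¹.
√((Cω)² + λ²) = √((98.4)² + 17.32²) = 100 W/(m²·K).
F₀ = A × √((Cω)²+λ²) = 1.455 × 100 = 145 W/m².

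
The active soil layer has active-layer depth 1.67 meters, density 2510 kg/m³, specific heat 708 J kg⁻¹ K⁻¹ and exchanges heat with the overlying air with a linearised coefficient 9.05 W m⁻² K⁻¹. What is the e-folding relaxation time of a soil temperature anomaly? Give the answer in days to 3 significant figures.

3.80 days

Areal heat capacity C = ρ c_p D = 2510 × 708 × 1.67 = 2.97×10^6 J/(m^2 K).
Relaxation time τ = C / λ = 2.97×10^6 / 9.05 = 3.28×10^5 s.
In days: 3.28×10^5 s / (86400 s/day) = 3.80 days.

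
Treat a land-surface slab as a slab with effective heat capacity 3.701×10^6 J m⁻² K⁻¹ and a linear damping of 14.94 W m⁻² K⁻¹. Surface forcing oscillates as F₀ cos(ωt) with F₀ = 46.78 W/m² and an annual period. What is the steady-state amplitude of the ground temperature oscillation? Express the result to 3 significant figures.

Areal heat capacity C = 3.701×10^6 J m⁻² K⁻¹ (given).
Angular frequency ω = 2π / T = 2π / 3.15×10^7 s = 1.99×10^-7 s⁻¹.
√((Cω)² + λ²) = √((0.737)² + 14.94²) = 15.0 W/(m²·K).
Amplitude A = F₀ / √((Cω)²+λ²) = 46.78 / 15.0 = 3.13 K.

3.13 K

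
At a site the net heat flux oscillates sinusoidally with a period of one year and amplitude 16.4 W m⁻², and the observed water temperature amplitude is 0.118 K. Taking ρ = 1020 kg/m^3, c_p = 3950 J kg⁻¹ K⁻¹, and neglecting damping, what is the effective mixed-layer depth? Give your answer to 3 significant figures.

ω = 2π / 3.15×10^7 s = 1.99×10^-7 s⁻¹.
Required C = F₀ / (A ω) = 16.4 / (0.118 × 1.99×10^-7) = 6.98×10^8 J/(m²·K).
D = C / (ρ c_p) = 6.98×10^8 / (1020 × 3950) = 173 m.

173 m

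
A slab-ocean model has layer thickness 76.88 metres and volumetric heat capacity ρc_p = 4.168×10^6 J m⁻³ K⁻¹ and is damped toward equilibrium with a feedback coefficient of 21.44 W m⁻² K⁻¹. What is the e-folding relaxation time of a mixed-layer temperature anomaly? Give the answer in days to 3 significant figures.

173 days

Areal heat capacity C = ρc_p × D = 4.168×10^6 × 76.88 = 3.20×10^8 J m⁻² K⁻¹.
Relaxation time τ = C / λ = 3.20×10^8 / 21.44 = 1.49×10^7 s.
In days: 1.49×10^7 s / (86400 s/day) = 173 days.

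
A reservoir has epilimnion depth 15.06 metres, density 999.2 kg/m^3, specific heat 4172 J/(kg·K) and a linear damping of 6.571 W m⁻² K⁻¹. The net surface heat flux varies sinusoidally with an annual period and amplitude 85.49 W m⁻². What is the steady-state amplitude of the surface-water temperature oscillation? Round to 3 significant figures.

6.05 K

Areal heat capacity C = ρ c_p D = 999.2 × 4172 × 15.06 = 6.28×10^7 J m⁻² K⁻¹.
Angular frequency ω = 2π / T = 2π / 3.15×10^7 s = 1.99×10^-7 s⁻¹.
√((Cω)² + λ²) = √((12.5)² + 6.571²) = 14.1 W/(m²·K).
Amplitude A = F₀ / √((Cω)²+λ²) = 85.49 / 14.1 = 6.05 K.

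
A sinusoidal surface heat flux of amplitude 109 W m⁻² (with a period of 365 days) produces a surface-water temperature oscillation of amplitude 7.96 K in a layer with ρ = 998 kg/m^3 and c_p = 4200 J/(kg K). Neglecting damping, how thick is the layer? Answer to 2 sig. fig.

16 m

ω = 2π / 3.15×10^7 s = 1.99×10^-7 s⁻¹.
Required C = F₀ / (A ω) = 109 / (7.96 × 1.99×10^-7) = 6.87×10^7 J/(m²·K).
D = C / (ρ c_p) = 6.87×10^7 / (998 × 4200) = 16.4 m.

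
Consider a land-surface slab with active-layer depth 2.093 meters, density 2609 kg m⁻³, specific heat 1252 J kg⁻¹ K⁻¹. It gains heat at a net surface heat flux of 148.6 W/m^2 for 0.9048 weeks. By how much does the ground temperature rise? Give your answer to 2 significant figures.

Areal heat capacity C = ρ c_p D = 2609 × 1252 × 2.093 = 6.84×10^6 J m⁻² K⁻¹.
Net heat input Q = F Δt = 148.6 × (0.9048 weeks × 6.048×10^5 s/week) = 8.13×10^7 J/m².
ΔT = Q / C = 8.13×10^7 / 6.84×10^6 = 11.9 K.

12 K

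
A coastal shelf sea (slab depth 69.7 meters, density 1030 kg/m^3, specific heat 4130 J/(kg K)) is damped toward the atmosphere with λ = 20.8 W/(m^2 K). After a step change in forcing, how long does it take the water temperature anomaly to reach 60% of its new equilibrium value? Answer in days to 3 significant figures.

Areal heat capacity C = ρ c_p D = 1030 × 4130 × 69.7 = 2.96×10^8 J/(m²·K).
τ = C / λ = 2.96×10^8 / 20.8 = 1.43×10^7 s.
Fraction reached: 1 − e^(−t/τ) = 0.60 ⇒ t = −τ ln(1 − 0.60) = τ × 0.916.
t = 1.31×10^7 s = 151 days.

151 days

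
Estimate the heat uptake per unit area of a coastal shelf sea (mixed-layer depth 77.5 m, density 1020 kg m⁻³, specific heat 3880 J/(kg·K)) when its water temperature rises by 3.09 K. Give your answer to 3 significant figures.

Areal heat capacity C = ρ c_p D = 1020 × 3880 × 77.5 = 3.07×10^8 J m⁻² K⁻¹.
ΔQ = C ΔT = 3.07×10^8 × 3.09 = 9.48×10^8 J/m².

9.48×10^8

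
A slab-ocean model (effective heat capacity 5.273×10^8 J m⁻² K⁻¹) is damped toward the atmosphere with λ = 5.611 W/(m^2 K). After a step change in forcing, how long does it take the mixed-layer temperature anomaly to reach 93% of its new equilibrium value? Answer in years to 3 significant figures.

Areal heat capacity C = 5.273×10^8 J m⁻² K⁻¹ (given).
τ = C / λ = 5.27×10^8 / 5.611 = 9.40×10^7 s.
Fraction reached: 1 − e^(−t/τ) = 0.93 ⇒ t = −τ ln(1 − 0.93) = τ × 2.66.
t = 2.50×10^8 s = 7.92 years.

7.92 years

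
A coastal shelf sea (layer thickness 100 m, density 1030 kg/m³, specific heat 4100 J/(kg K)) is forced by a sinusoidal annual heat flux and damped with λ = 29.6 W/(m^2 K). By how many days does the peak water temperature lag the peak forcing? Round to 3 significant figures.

Areal heat capacity C = ρ c_p D = 1030 × 4100 × 100 = 4.22×10^8 J m⁻² K⁻¹.
ω = 2π / 3.15×10^7 s = 1.99×10^-7 s⁻¹.
Phase lag φ = arctan(Cω/λ) = arctan(84.1/29.6) = 1.23 rad.
Time lag = φ / ω = 1.23 / 1.99×10^-7 = 6.19×10^6 s = 71.6 days.

71.6 days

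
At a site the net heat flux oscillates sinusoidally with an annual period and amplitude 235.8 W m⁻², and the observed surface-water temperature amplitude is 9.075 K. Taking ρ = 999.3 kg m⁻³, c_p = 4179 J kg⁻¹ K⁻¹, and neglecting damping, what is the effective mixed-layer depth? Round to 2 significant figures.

31 m

ω = 2π / 3.15×10^7 s = 1.99×10^-7 s⁻¹.
Required C = F₀ / (A ω) = 235.8 / (9.075 × 1.99×10^-7) = 1.30×10^8 J/(m²·K).
D = C / (ρ c_p) = 1.30×10^8 / (999.3 × 4179) = 31.2 m.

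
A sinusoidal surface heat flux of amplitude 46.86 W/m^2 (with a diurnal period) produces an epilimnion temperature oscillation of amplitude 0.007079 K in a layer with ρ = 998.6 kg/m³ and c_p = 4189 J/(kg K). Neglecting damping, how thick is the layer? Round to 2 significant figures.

ω = 2π / 86400 s = 7.27×10^-5 s⁻¹.
Required C = F₀ / (A ω) = 46.86 / (0.007079 × 7.27×10^-5) = 9.10×10^7 J/(m²·K).
D = C / (ρ c_p) = 9.10×10^7 / (998.6 × 4189) = 21.8 m.

22 m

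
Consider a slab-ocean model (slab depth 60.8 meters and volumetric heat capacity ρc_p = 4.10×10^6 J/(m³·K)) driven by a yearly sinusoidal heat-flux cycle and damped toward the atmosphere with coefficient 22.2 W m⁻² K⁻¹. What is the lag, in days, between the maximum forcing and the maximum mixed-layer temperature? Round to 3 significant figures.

Areal heat capacity C = ρc_p × D = 4.10×10^6 × 60.8 = 2.49×10^8 J m⁻² K⁻¹.
ω = 2π / 3.15×10^7 s = 1.99×10^-7 s⁻¹.
Phase lag φ = arctan(Cω/λ) = arctan(49.7/22.2) = 1.15 rad.
Time lag = φ / ω = 1.15 / 1.99×10^-7 = 5.77×10^6 s = 66.8 days.

66.8 days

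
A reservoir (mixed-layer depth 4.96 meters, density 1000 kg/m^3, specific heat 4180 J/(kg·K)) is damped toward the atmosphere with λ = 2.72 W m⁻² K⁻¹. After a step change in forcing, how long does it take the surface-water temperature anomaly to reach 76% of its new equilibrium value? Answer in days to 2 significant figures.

130 days

Areal heat capacity C = ρ c_p D = 1000 × 4180 × 4.96 = 2.07×10^7 J/(m²·K).
τ = C / λ = 2.07×10^7 / 2.72 = 7.62×10^6 s.
Fraction reached: 1 − e^(−t/τ) = 0.76 ⇒ t = −τ ln(1 − 0.76) = τ × 1.43.
t = 1.09×10^7 s = 126 days.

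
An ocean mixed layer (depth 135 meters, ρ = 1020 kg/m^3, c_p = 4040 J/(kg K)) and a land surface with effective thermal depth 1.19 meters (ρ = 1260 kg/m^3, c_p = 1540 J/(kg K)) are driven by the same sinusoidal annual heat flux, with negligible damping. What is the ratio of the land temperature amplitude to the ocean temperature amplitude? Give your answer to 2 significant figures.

C_ocean = 1020 × 4040 × 135 = 5.56×10^8 J/(m²·K).
C_land = 1260 × 1540 × 1.19 = 2.31×10^6 J/(m²·K).
Undamped amplitude ∝ 1/C, so A_land/A_ocean = C_ocean/C_land = 241.

240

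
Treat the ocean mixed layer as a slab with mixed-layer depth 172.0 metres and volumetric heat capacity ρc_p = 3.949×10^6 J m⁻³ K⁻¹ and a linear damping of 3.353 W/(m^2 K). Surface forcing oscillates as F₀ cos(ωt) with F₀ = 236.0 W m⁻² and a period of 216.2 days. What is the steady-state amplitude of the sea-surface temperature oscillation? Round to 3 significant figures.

Areal heat capacity C = ρc_p × D = 3.949×10^6 × 172.0 = 6.79×10^8 J/(m^2 K).
Angular frequency ω = 2π / T = 2π / 1.87×10^7 s = 3.36×10^-7 s⁻¹.
√((Cω)² + λ²) = √((228)² + 3.353²) = 228 W/(m²·K).
Amplitude A = F₀ / √((Cω)²+λ²) = 236.0 / 228 = 1.03 K.

1.03 K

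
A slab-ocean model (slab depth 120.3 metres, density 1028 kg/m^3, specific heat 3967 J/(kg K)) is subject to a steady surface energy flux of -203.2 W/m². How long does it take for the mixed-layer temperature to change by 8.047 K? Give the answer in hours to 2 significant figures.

Areal heat capacity C = ρ c_p D = 1028 × 3967 × 120.3 = 4.91×10^8 J/(m²·K).
Time required: Δt = C ΔT / F = 4.91×10^8 × -8.047 / -203.2 = 1.94×10^7 s.
In hours: 1.94×10^7 s / (3600 s/hour) = 5400 hours.

5400 hours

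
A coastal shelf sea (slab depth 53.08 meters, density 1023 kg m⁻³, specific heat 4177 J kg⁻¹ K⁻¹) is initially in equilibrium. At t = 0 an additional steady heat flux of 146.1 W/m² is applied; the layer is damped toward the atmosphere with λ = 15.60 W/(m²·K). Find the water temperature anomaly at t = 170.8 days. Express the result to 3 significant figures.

Areal heat capacity C = ρ c_p D = 1023 × 4177 × 53.08 = 2.27×10^8 J/(m^2 K).
τ = C / λ = 2.27×10^8 / 15.60 = 1.45×10^7 s.
Equilibrium anomaly ΔT_eq = F / λ = 146.1 / 15.60 = 9.37 K.
t = 170.8 days = 1.48×10^7 s, so t/τ = 1.01.
ΔT(t) = ΔT_eq (1 − e^(−t/τ)) = 9.37 × (1 − e^−1.01) = 5.97 K.

5.97 K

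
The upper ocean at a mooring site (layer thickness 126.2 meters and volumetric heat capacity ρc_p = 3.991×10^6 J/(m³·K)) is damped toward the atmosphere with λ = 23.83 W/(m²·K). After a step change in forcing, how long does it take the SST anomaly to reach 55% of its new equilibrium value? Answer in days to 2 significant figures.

200 days

Areal heat capacity C = ρc_p × D = 3.991×10^6 × 126.2 = 5.04×10^8 J m⁻² K⁻¹.
τ = C / λ = 5.04×10^8 / 23.83 = 2.11×10^7 s.
Fraction reached: 1 − e^(−t/τ) = 0.55 ⇒ t = −τ ln(1 − 0.55) = τ × 0.799.
t = 1.69×10^7 s = 195 days.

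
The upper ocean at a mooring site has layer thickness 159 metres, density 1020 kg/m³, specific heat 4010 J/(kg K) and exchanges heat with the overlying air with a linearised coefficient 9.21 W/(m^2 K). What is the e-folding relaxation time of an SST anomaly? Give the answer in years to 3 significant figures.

2.24 years

Areal heat capacity C = ρ c_p D = 1020 × 4010 × 159 = 6.50×10^8 J/(m^2 K).
Relaxation time τ = C / λ = 6.50×10^8 / 9.21 = 7.06×10^7 s.
In years: 7.06×10^7 s / (3.156×10^7 s/year) = 2.24 years.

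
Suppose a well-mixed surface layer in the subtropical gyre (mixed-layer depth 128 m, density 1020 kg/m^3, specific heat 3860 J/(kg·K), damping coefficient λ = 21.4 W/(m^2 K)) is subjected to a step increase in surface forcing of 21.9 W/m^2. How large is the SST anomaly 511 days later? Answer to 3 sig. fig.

0.866 K

Areal heat capacity C = ρ c_p D = 1020 × 3860 × 128 = 5.04×10^8 J m⁻² K⁻¹.
τ = C / λ = 5.04×10^8 / 21.4 = 2.35×10^7 s.
Equilibrium anomaly ΔT_eq = F / λ = 21.9 / 21.4 = 1.02 K.
t = 511 days = 4.42×10^7 s, so t/τ = 1.87.
ΔT(t) = ΔT_eq (1 − e^(−t/τ)) = 1.02 × (1 − e^−1.87) = 0.866 K.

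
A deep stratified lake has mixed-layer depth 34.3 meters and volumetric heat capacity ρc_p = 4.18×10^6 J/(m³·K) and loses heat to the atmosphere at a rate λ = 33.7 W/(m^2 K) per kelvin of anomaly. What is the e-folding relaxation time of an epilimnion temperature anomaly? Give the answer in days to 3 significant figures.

Areal heat capacity C = ρc_p × D = 4.18×10^6 × 34.3 = 1.43×10^8 J/(m^2 K).
Relaxation time τ = C / λ = 1.43×10^8 / 33.7 = 4.25×10^6 s.
In days: 4.25×10^6 s / (86400 s/day) = 49.2 days.

49.2 days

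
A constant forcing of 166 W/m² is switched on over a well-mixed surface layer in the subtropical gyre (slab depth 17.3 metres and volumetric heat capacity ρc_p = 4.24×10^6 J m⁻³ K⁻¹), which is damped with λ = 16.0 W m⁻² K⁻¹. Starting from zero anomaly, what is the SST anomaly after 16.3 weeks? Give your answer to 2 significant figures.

Areal heat capacity C = ρc_p × D = 4.24×10^6 × 17.3 = 7.34×10^7 J/(m^2 K).
τ = C / λ = 7.34×10^7 / 16.0 = 4.58×10^6 s.
Equilibrium anomaly ΔT_eq = F / λ = 166 / 16.0 = 10.4 K.
t = 16.3 weeks = 9.86×10^6 s, so t/τ = 2.15.
ΔT(t) = ΔT_eq (1 − e^(−t/τ)) = 10.4 × (1 − e^−2.15) = 9.17 K.

9.2 K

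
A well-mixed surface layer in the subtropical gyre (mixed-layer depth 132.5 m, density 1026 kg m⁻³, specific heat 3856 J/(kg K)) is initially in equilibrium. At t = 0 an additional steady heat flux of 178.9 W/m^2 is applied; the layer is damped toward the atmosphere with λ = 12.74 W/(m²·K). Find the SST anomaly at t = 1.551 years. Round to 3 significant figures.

9.77 K

Areal heat capacity C = ρ c_p D = 1026 × 3856 × 132.5 = 5.24×10^8 J/(m²·K).
τ = C / λ = 5.24×10^8 / 12.74 = 4.11×10^7 s.
Equilibrium anomaly ΔT_eq = F / λ = 178.9 / 12.74 = 14.0 K.
t = 1.551 years = 4.89×10^7 s, so t/τ = 1.19.
ΔT(t) = ΔT_eq (1 − e^(−t/τ)) = 14.0 × (1 − e^−1.19) = 9.77 K.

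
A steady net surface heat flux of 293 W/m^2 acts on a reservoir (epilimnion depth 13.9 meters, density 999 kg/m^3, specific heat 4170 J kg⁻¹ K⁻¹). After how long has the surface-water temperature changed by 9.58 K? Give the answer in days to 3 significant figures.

21.9 days

Areal heat capacity C = ρ c_p D = 999 × 4170 × 13.9 = 5.79×10^7 J/(m^2 K).
Time required: Δt = C ΔT / F = 5.79×10^7 × 9.58 / 293 = 1.89×10^6 s.
In days: 1.89×10^6 s / (86400 s/day) = 21.9 days.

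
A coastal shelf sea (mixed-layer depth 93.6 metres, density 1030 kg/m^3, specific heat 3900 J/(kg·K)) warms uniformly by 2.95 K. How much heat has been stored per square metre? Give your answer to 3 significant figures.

1.11×10^9

Areal heat capacity C = ρ c_p D = 1030 × 3900 × 93.6 = 3.76×10^8 J/(m²·K).
ΔQ = C ΔT = 3.76×10^8 × 2.95 = 1.11×10^9 J/m².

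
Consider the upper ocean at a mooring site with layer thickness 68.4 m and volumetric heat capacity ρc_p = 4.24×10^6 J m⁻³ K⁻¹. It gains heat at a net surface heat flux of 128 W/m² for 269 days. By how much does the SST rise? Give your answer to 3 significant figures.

10.3 K

Areal heat capacity C = ρc_p × D = 4.24×10^6 × 68.4 = 2.90×10^8 J/(m²·K).
Net heat input Q = F Δt = 128 × (269 days × 86400 s/day) = 2.97×10^9 J/m².
ΔT = Q / C = 2.97×10^9 / 2.90×10^8 = 10.3 K.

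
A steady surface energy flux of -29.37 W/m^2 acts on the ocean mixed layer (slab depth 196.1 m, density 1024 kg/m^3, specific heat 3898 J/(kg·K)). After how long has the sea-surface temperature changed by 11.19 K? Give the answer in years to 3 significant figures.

Areal heat capacity C = ρ c_p D = 1024 × 3898 × 196.1 = 7.83×10^8 J/(m²·K).
Time required: Δt = C ΔT / F = 7.83×10^8 × -11.19 / -29.37 = 2.98×10^8 s.
In years: 2.98×10^8 s / (3.156×10^7 s/year) = 9.45 years.

9.45 years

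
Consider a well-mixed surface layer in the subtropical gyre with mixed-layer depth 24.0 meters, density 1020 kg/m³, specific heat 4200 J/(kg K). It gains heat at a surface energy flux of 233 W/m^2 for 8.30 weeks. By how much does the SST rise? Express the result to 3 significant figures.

11.4 K

Areal heat capacity C = ρ c_p D = 1020 × 4200 × 24.0 = 1.03×10^8 J/(m²·K).
Net heat input Q = F Δt = 233 × (8.30 weeks × 6.048×10^5 s/week) = 1.17×10^9 J/m².
ΔT = Q / C = 1.17×10^9 / 1.03×10^8 = 11.4 K.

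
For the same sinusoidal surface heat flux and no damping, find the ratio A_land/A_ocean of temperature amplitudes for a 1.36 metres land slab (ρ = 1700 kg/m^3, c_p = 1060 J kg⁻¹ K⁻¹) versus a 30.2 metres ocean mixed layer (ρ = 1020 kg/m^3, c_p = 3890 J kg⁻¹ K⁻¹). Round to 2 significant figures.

49

C_ocean = 1020 × 3890 × 30.2 = 1.20×10^8 J/(m²·K).
C_land = 1700 × 1060 × 1.36 = 2.45×10^6 J/(m²·K).
Undamped amplitude ∝ 1/C, so A_land/A_ocean = C_ocean/C_land = 48.9.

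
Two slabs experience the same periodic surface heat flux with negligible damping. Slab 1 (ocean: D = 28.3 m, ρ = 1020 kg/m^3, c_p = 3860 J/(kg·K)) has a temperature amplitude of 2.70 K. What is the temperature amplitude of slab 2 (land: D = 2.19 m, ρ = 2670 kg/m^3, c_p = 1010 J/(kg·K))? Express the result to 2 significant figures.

C_ocean = 1.11×10^8 J/(m²·K); C_land = 5.91×10^6 J/(m²·K).
A ∝ 1/C ⇒ A_land = A_ocean × C_ocean/C_land = 2.70 × 18.9 = 50.9 K.

51 K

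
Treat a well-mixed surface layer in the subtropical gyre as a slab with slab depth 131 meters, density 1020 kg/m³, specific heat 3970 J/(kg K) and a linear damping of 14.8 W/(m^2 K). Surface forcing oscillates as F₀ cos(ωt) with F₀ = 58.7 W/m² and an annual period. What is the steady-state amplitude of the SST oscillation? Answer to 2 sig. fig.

Areal heat capacity C = ρ c_p D = 1020 × 3970 × 131 = 5.30×10^8 J/(m²·K).
Angular frequency ω = 2π / T = 2π / 3.15×10^7 s = 1.99×10^-7 s⁻¹.
√((Cω)² + λ²) = √((106)² + 14.8²) = 107 W/(m²·K).
Amplitude A = F₀ / √((Cω)²+λ²) = 58.7 / 107 = 0.550 K.

0.55 K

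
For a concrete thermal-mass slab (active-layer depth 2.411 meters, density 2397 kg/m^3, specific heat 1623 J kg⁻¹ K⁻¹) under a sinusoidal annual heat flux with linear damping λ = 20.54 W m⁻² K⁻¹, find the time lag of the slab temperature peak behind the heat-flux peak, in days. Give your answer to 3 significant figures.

Areal heat capacity C = ρ c_p D = 2397 × 1623 × 2.411 = 9.38×10^6 J/(m²·K).
ω = 2π / 3.15×10^7 s = 1.99×10^-7 s⁻¹.
Phase lag φ = arctan(Cω/λ) = arctan(1.87/20.54) = 0.0907 rad.
Time lag = φ / ω = 0.0907 / 1.99×10^-7 = 4.55×10^5 s = 5.27 days.

5.27 days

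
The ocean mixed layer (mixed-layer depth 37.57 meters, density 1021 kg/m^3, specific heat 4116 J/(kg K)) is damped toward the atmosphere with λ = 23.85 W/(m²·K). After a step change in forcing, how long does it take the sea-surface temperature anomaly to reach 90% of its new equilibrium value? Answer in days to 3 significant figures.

176 days

Areal heat capacity C = ρ c_p D = 1021 × 4116 × 37.57 = 1.58×10^8 J m⁻² K⁻¹.
τ = C / λ = 1.58×10^8 / 23.85 = 6.62×10^6 s.
Fraction reached: 1 − e^(−t/τ) = 0.90 ⇒ t = −τ ln(1 − 0.90) = τ × 2.30.
t = 1.52×10^7 s = 176 days.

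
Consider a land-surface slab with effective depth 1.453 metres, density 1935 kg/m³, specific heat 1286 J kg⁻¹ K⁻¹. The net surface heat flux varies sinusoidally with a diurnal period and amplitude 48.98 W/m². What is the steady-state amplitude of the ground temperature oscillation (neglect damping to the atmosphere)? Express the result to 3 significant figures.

0.186 K

Areal heat capacity C = ρ c_p D = 1935 × 1286 × 1.453 = 3.62×10^6 J m⁻² K⁻¹.
Angular frequency ω = 2π / T = 2π / 86400 s = 7.27×10^-5 s⁻¹.
Cω = 3.62×10^6 × 7.27×10^-5 = 263 W/(m²·K).
Amplitude A = F₀ / (Cω) = 48.98 / 263 = 0.186 K.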